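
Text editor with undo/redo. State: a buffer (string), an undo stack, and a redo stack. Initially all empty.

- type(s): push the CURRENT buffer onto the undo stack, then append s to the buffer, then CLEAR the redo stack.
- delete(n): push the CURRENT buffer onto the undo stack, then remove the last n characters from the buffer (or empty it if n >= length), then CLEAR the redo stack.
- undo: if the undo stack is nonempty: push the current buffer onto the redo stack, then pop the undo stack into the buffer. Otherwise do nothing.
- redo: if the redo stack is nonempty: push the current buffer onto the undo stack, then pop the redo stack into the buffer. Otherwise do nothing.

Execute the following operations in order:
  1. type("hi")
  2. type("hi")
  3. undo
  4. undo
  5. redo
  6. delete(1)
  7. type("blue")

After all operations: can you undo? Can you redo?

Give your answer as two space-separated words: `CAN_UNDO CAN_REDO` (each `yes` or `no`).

Answer: yes no

Derivation:
After op 1 (type): buf='hi' undo_depth=1 redo_depth=0
After op 2 (type): buf='hihi' undo_depth=2 redo_depth=0
After op 3 (undo): buf='hi' undo_depth=1 redo_depth=1
After op 4 (undo): buf='(empty)' undo_depth=0 redo_depth=2
After op 5 (redo): buf='hi' undo_depth=1 redo_depth=1
After op 6 (delete): buf='h' undo_depth=2 redo_depth=0
After op 7 (type): buf='hblue' undo_depth=3 redo_depth=0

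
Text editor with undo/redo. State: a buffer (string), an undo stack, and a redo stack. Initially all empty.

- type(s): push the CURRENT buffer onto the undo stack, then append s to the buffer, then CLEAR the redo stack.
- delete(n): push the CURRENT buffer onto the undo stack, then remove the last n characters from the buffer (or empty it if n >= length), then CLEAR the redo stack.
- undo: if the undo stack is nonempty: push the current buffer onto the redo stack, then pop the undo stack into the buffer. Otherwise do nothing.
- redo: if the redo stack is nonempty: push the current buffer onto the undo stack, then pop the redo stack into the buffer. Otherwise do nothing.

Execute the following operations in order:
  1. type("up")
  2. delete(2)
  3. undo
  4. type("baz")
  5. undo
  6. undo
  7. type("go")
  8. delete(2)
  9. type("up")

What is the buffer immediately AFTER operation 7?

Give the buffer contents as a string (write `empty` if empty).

Answer: go

Derivation:
After op 1 (type): buf='up' undo_depth=1 redo_depth=0
After op 2 (delete): buf='(empty)' undo_depth=2 redo_depth=0
After op 3 (undo): buf='up' undo_depth=1 redo_depth=1
After op 4 (type): buf='upbaz' undo_depth=2 redo_depth=0
After op 5 (undo): buf='up' undo_depth=1 redo_depth=1
After op 6 (undo): buf='(empty)' undo_depth=0 redo_depth=2
After op 7 (type): buf='go' undo_depth=1 redo_depth=0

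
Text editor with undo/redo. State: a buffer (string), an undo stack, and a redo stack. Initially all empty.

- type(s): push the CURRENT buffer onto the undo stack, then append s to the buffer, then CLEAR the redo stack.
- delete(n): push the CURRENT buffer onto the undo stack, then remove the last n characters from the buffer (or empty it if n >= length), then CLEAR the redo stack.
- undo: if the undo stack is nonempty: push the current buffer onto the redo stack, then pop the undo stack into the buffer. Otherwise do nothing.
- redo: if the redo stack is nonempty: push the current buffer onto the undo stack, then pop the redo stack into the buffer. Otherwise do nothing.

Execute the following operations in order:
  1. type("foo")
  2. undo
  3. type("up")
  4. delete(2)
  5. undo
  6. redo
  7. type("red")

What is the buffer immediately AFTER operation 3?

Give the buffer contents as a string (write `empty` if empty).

Answer: up

Derivation:
After op 1 (type): buf='foo' undo_depth=1 redo_depth=0
After op 2 (undo): buf='(empty)' undo_depth=0 redo_depth=1
After op 3 (type): buf='up' undo_depth=1 redo_depth=0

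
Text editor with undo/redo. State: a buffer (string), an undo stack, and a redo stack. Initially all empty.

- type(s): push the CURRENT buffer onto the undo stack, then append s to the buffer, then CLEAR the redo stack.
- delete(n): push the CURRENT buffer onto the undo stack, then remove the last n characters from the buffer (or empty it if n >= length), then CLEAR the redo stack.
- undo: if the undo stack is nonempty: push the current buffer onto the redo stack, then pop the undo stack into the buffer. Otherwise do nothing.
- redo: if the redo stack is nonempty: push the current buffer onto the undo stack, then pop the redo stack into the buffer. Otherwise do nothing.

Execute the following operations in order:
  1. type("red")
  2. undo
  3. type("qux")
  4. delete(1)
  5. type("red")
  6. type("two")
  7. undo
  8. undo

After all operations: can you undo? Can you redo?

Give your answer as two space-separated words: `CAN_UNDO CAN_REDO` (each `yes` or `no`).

After op 1 (type): buf='red' undo_depth=1 redo_depth=0
After op 2 (undo): buf='(empty)' undo_depth=0 redo_depth=1
After op 3 (type): buf='qux' undo_depth=1 redo_depth=0
After op 4 (delete): buf='qu' undo_depth=2 redo_depth=0
After op 5 (type): buf='qured' undo_depth=3 redo_depth=0
After op 6 (type): buf='quredtwo' undo_depth=4 redo_depth=0
After op 7 (undo): buf='qured' undo_depth=3 redo_depth=1
After op 8 (undo): buf='qu' undo_depth=2 redo_depth=2

Answer: yes yes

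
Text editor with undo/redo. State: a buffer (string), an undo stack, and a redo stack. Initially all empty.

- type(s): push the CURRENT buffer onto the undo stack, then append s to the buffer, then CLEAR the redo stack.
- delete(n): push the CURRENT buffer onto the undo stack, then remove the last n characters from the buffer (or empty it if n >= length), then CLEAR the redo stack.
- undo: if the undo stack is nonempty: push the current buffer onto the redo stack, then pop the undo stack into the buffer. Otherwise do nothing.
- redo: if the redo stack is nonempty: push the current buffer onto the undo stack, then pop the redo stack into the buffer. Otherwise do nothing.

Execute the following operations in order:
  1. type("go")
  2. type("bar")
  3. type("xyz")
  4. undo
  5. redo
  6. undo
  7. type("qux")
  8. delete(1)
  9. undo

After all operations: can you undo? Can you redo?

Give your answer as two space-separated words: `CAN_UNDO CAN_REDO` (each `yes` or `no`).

After op 1 (type): buf='go' undo_depth=1 redo_depth=0
After op 2 (type): buf='gobar' undo_depth=2 redo_depth=0
After op 3 (type): buf='gobarxyz' undo_depth=3 redo_depth=0
After op 4 (undo): buf='gobar' undo_depth=2 redo_depth=1
After op 5 (redo): buf='gobarxyz' undo_depth=3 redo_depth=0
After op 6 (undo): buf='gobar' undo_depth=2 redo_depth=1
After op 7 (type): buf='gobarqux' undo_depth=3 redo_depth=0
After op 8 (delete): buf='gobarqu' undo_depth=4 redo_depth=0
After op 9 (undo): buf='gobarqux' undo_depth=3 redo_depth=1

Answer: yes yes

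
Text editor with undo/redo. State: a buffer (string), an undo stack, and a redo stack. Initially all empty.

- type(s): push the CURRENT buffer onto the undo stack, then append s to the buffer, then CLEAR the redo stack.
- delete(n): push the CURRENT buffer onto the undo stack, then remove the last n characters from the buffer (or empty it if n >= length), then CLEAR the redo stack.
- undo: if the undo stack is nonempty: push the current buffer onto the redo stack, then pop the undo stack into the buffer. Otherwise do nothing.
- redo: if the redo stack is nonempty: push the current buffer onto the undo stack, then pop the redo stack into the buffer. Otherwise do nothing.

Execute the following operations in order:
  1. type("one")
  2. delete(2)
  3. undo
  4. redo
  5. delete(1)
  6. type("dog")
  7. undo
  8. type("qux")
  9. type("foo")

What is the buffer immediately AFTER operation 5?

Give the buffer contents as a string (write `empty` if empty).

Answer: empty

Derivation:
After op 1 (type): buf='one' undo_depth=1 redo_depth=0
After op 2 (delete): buf='o' undo_depth=2 redo_depth=0
After op 3 (undo): buf='one' undo_depth=1 redo_depth=1
After op 4 (redo): buf='o' undo_depth=2 redo_depth=0
After op 5 (delete): buf='(empty)' undo_depth=3 redo_depth=0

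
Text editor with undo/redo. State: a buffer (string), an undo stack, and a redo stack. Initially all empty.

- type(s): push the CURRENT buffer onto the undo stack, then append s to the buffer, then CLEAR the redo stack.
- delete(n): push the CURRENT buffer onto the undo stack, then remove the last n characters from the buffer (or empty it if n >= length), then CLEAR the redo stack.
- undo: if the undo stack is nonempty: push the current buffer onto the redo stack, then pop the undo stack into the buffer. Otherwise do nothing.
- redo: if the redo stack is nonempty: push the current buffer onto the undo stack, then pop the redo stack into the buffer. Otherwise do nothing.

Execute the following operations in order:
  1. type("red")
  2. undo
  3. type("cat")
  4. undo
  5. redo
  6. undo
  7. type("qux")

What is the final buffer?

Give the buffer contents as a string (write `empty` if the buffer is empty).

Answer: qux

Derivation:
After op 1 (type): buf='red' undo_depth=1 redo_depth=0
After op 2 (undo): buf='(empty)' undo_depth=0 redo_depth=1
After op 3 (type): buf='cat' undo_depth=1 redo_depth=0
After op 4 (undo): buf='(empty)' undo_depth=0 redo_depth=1
After op 5 (redo): buf='cat' undo_depth=1 redo_depth=0
After op 6 (undo): buf='(empty)' undo_depth=0 redo_depth=1
After op 7 (type): buf='qux' undo_depth=1 redo_depth=0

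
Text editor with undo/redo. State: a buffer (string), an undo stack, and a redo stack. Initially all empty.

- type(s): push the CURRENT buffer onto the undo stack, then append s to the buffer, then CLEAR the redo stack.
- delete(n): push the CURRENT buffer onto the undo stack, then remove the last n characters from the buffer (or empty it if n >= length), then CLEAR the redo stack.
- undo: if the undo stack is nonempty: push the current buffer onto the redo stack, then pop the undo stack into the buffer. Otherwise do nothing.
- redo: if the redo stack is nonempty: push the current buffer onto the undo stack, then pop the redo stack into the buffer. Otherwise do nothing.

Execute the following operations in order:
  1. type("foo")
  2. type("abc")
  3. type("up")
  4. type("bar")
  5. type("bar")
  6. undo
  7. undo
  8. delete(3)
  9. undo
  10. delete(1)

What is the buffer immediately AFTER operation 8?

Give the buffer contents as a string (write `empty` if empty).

After op 1 (type): buf='foo' undo_depth=1 redo_depth=0
After op 2 (type): buf='fooabc' undo_depth=2 redo_depth=0
After op 3 (type): buf='fooabcup' undo_depth=3 redo_depth=0
After op 4 (type): buf='fooabcupbar' undo_depth=4 redo_depth=0
After op 5 (type): buf='fooabcupbarbar' undo_depth=5 redo_depth=0
After op 6 (undo): buf='fooabcupbar' undo_depth=4 redo_depth=1
After op 7 (undo): buf='fooabcup' undo_depth=3 redo_depth=2
After op 8 (delete): buf='fooab' undo_depth=4 redo_depth=0

Answer: fooab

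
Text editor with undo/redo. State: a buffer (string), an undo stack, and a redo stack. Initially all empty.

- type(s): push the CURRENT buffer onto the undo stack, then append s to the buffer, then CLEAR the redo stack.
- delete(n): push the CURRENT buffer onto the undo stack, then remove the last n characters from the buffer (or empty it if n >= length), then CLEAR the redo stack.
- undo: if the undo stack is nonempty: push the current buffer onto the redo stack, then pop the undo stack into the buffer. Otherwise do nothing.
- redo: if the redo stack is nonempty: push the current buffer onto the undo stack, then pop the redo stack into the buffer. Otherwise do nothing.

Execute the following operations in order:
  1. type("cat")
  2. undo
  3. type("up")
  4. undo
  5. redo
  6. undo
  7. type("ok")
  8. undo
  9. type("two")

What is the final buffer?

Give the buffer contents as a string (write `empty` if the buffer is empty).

After op 1 (type): buf='cat' undo_depth=1 redo_depth=0
After op 2 (undo): buf='(empty)' undo_depth=0 redo_depth=1
After op 3 (type): buf='up' undo_depth=1 redo_depth=0
After op 4 (undo): buf='(empty)' undo_depth=0 redo_depth=1
After op 5 (redo): buf='up' undo_depth=1 redo_depth=0
After op 6 (undo): buf='(empty)' undo_depth=0 redo_depth=1
After op 7 (type): buf='ok' undo_depth=1 redo_depth=0
After op 8 (undo): buf='(empty)' undo_depth=0 redo_depth=1
After op 9 (type): buf='two' undo_depth=1 redo_depth=0

Answer: two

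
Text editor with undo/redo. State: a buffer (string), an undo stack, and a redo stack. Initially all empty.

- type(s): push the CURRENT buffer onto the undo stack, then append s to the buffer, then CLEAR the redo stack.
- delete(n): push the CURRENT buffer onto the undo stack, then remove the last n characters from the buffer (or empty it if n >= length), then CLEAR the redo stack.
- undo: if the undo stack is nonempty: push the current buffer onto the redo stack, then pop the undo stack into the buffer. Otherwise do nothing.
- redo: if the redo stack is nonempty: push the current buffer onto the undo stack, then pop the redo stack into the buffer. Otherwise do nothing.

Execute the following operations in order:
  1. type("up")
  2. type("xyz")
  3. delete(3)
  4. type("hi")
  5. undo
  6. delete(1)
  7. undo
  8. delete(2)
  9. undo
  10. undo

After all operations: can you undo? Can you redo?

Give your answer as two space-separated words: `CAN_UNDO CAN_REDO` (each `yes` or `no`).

Answer: yes yes

Derivation:
After op 1 (type): buf='up' undo_depth=1 redo_depth=0
After op 2 (type): buf='upxyz' undo_depth=2 redo_depth=0
After op 3 (delete): buf='up' undo_depth=3 redo_depth=0
After op 4 (type): buf='uphi' undo_depth=4 redo_depth=0
After op 5 (undo): buf='up' undo_depth=3 redo_depth=1
After op 6 (delete): buf='u' undo_depth=4 redo_depth=0
After op 7 (undo): buf='up' undo_depth=3 redo_depth=1
After op 8 (delete): buf='(empty)' undo_depth=4 redo_depth=0
After op 9 (undo): buf='up' undo_depth=3 redo_depth=1
After op 10 (undo): buf='upxyz' undo_depth=2 redo_depth=2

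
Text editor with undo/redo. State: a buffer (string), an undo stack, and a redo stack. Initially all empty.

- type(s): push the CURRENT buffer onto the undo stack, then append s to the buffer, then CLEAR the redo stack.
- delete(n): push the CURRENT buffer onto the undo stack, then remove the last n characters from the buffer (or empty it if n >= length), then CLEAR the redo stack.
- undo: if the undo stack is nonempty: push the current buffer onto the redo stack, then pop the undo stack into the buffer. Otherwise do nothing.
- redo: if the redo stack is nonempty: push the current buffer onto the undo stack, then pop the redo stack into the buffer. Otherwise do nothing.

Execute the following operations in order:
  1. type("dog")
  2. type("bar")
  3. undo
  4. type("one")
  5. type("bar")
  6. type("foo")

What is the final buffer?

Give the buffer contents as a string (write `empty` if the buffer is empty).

After op 1 (type): buf='dog' undo_depth=1 redo_depth=0
After op 2 (type): buf='dogbar' undo_depth=2 redo_depth=0
After op 3 (undo): buf='dog' undo_depth=1 redo_depth=1
After op 4 (type): buf='dogone' undo_depth=2 redo_depth=0
After op 5 (type): buf='dogonebar' undo_depth=3 redo_depth=0
After op 6 (type): buf='dogonebarfoo' undo_depth=4 redo_depth=0

Answer: dogonebarfoo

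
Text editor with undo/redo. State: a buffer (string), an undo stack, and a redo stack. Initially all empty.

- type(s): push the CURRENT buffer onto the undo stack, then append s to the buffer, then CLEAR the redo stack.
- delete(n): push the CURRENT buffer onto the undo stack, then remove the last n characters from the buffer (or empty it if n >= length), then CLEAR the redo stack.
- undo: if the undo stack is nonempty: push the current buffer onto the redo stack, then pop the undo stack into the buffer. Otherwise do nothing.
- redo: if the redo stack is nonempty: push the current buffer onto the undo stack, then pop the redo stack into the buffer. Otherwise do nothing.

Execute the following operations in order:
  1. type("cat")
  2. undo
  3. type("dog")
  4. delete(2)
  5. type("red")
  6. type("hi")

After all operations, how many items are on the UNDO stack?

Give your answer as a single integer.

Answer: 4

Derivation:
After op 1 (type): buf='cat' undo_depth=1 redo_depth=0
After op 2 (undo): buf='(empty)' undo_depth=0 redo_depth=1
After op 3 (type): buf='dog' undo_depth=1 redo_depth=0
After op 4 (delete): buf='d' undo_depth=2 redo_depth=0
After op 5 (type): buf='dred' undo_depth=3 redo_depth=0
After op 6 (type): buf='dredhi' undo_depth=4 redo_depth=0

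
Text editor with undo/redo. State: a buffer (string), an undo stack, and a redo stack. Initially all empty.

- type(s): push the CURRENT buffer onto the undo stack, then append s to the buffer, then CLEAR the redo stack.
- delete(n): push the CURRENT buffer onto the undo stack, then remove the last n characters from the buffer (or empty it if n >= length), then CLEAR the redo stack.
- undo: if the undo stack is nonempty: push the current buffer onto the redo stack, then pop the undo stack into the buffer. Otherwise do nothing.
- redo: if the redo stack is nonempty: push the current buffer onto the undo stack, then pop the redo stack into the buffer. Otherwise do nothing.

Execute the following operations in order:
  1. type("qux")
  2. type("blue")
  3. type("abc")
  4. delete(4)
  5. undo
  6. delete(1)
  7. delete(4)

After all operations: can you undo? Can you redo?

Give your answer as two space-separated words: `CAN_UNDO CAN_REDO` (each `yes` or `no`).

Answer: yes no

Derivation:
After op 1 (type): buf='qux' undo_depth=1 redo_depth=0
After op 2 (type): buf='quxblue' undo_depth=2 redo_depth=0
After op 3 (type): buf='quxblueabc' undo_depth=3 redo_depth=0
After op 4 (delete): buf='quxblu' undo_depth=4 redo_depth=0
After op 5 (undo): buf='quxblueabc' undo_depth=3 redo_depth=1
After op 6 (delete): buf='quxblueab' undo_depth=4 redo_depth=0
After op 7 (delete): buf='quxbl' undo_depth=5 redo_depth=0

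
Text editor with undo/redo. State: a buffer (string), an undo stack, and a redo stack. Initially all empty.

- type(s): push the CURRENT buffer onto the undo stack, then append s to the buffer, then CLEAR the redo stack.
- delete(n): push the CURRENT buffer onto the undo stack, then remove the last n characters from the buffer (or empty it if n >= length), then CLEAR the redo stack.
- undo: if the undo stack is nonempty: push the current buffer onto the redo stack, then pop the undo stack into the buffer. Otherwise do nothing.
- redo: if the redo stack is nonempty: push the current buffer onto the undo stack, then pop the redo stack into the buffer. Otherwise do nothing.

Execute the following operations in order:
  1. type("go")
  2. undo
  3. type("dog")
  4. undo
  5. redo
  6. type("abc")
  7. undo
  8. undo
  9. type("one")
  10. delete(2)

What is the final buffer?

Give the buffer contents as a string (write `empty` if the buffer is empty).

After op 1 (type): buf='go' undo_depth=1 redo_depth=0
After op 2 (undo): buf='(empty)' undo_depth=0 redo_depth=1
After op 3 (type): buf='dog' undo_depth=1 redo_depth=0
After op 4 (undo): buf='(empty)' undo_depth=0 redo_depth=1
After op 5 (redo): buf='dog' undo_depth=1 redo_depth=0
After op 6 (type): buf='dogabc' undo_depth=2 redo_depth=0
After op 7 (undo): buf='dog' undo_depth=1 redo_depth=1
After op 8 (undo): buf='(empty)' undo_depth=0 redo_depth=2
After op 9 (type): buf='one' undo_depth=1 redo_depth=0
After op 10 (delete): buf='o' undo_depth=2 redo_depth=0

Answer: o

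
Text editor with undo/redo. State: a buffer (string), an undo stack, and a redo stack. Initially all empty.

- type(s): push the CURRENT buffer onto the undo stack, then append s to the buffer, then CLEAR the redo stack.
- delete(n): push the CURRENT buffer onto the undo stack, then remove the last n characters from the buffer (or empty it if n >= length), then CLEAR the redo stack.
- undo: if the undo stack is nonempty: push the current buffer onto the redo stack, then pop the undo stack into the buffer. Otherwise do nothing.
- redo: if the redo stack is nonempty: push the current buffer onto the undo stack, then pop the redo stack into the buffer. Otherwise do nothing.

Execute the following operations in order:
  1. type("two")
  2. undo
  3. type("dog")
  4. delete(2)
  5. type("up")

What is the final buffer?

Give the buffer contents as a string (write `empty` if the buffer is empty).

After op 1 (type): buf='two' undo_depth=1 redo_depth=0
After op 2 (undo): buf='(empty)' undo_depth=0 redo_depth=1
After op 3 (type): buf='dog' undo_depth=1 redo_depth=0
After op 4 (delete): buf='d' undo_depth=2 redo_depth=0
After op 5 (type): buf='dup' undo_depth=3 redo_depth=0

Answer: dup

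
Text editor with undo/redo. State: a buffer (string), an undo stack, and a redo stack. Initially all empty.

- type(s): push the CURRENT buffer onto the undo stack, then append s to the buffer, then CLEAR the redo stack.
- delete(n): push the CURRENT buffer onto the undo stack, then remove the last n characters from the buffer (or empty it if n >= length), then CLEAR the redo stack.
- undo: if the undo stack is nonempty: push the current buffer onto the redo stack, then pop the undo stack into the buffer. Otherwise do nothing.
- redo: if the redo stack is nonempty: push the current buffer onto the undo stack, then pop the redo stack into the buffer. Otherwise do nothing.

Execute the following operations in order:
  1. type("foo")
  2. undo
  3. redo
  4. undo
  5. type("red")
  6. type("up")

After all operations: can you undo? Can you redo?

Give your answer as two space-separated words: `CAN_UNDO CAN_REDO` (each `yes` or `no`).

Answer: yes no

Derivation:
After op 1 (type): buf='foo' undo_depth=1 redo_depth=0
After op 2 (undo): buf='(empty)' undo_depth=0 redo_depth=1
After op 3 (redo): buf='foo' undo_depth=1 redo_depth=0
After op 4 (undo): buf='(empty)' undo_depth=0 redo_depth=1
After op 5 (type): buf='red' undo_depth=1 redo_depth=0
After op 6 (type): buf='redup' undo_depth=2 redo_depth=0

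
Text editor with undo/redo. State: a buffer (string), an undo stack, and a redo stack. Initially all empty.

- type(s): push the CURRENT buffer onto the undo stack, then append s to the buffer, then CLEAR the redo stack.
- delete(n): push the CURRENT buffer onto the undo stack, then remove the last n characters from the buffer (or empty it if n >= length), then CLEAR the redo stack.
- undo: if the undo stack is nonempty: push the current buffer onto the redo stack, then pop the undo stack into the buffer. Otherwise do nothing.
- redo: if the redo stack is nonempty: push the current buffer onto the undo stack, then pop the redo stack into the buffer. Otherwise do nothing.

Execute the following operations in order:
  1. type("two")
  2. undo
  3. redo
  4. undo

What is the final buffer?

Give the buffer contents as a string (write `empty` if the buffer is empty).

After op 1 (type): buf='two' undo_depth=1 redo_depth=0
After op 2 (undo): buf='(empty)' undo_depth=0 redo_depth=1
After op 3 (redo): buf='two' undo_depth=1 redo_depth=0
After op 4 (undo): buf='(empty)' undo_depth=0 redo_depth=1

Answer: empty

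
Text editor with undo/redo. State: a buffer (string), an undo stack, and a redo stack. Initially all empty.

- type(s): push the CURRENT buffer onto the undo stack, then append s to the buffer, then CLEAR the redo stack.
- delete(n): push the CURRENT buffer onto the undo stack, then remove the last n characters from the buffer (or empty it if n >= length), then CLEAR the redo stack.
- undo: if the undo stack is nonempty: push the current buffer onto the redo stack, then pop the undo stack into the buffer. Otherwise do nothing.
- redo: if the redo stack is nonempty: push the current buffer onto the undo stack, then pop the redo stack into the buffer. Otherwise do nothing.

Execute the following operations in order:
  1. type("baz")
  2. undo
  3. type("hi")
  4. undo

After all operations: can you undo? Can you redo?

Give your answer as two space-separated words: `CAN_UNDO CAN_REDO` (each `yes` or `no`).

After op 1 (type): buf='baz' undo_depth=1 redo_depth=0
After op 2 (undo): buf='(empty)' undo_depth=0 redo_depth=1
After op 3 (type): buf='hi' undo_depth=1 redo_depth=0
After op 4 (undo): buf='(empty)' undo_depth=0 redo_depth=1

Answer: no yes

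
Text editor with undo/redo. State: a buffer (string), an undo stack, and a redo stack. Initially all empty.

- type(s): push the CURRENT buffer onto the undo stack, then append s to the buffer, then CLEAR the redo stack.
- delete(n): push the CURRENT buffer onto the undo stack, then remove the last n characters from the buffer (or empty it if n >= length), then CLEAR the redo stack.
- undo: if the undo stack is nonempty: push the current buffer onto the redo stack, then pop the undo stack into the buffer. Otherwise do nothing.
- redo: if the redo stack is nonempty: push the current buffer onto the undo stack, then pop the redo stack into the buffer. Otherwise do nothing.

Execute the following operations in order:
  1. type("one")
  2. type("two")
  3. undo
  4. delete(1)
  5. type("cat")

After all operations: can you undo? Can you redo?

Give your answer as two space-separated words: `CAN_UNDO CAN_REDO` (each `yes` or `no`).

After op 1 (type): buf='one' undo_depth=1 redo_depth=0
After op 2 (type): buf='onetwo' undo_depth=2 redo_depth=0
After op 3 (undo): buf='one' undo_depth=1 redo_depth=1
After op 4 (delete): buf='on' undo_depth=2 redo_depth=0
After op 5 (type): buf='oncat' undo_depth=3 redo_depth=0

Answer: yes no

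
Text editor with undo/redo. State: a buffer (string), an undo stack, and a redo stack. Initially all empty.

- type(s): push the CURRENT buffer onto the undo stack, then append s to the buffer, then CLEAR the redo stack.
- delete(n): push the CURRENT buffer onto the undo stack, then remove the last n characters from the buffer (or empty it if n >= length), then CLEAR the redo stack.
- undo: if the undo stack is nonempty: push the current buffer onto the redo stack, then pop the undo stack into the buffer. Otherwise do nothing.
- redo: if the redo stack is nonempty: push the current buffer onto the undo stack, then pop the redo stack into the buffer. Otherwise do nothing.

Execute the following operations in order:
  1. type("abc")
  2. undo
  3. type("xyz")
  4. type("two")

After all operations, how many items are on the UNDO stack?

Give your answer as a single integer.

Answer: 2

Derivation:
After op 1 (type): buf='abc' undo_depth=1 redo_depth=0
After op 2 (undo): buf='(empty)' undo_depth=0 redo_depth=1
After op 3 (type): buf='xyz' undo_depth=1 redo_depth=0
After op 4 (type): buf='xyztwo' undo_depth=2 redo_depth=0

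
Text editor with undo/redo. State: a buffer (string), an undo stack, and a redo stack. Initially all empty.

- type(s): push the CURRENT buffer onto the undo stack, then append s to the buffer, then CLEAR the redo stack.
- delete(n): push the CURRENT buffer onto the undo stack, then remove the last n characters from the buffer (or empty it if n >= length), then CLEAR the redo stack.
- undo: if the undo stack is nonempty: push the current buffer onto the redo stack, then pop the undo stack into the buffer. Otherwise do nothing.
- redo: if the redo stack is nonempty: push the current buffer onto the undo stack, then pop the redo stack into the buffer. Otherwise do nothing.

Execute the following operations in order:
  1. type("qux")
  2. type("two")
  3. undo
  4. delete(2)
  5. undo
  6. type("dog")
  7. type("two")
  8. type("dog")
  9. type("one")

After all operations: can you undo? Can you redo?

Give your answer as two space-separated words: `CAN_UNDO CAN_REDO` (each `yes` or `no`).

Answer: yes no

Derivation:
After op 1 (type): buf='qux' undo_depth=1 redo_depth=0
After op 2 (type): buf='quxtwo' undo_depth=2 redo_depth=0
After op 3 (undo): buf='qux' undo_depth=1 redo_depth=1
After op 4 (delete): buf='q' undo_depth=2 redo_depth=0
After op 5 (undo): buf='qux' undo_depth=1 redo_depth=1
After op 6 (type): buf='quxdog' undo_depth=2 redo_depth=0
After op 7 (type): buf='quxdogtwo' undo_depth=3 redo_depth=0
After op 8 (type): buf='quxdogtwodog' undo_depth=4 redo_depth=0
After op 9 (type): buf='quxdogtwodogone' undo_depth=5 redo_depth=0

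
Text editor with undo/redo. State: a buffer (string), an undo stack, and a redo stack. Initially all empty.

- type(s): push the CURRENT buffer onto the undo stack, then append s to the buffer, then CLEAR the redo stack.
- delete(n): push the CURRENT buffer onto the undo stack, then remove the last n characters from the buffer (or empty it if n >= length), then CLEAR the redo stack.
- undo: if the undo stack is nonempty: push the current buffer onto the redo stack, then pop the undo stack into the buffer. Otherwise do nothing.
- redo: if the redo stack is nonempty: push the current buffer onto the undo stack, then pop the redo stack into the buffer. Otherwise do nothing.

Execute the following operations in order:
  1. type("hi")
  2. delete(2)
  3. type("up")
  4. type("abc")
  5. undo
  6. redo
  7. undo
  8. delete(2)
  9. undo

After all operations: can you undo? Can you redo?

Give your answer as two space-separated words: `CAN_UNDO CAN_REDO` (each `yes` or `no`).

Answer: yes yes

Derivation:
After op 1 (type): buf='hi' undo_depth=1 redo_depth=0
After op 2 (delete): buf='(empty)' undo_depth=2 redo_depth=0
After op 3 (type): buf='up' undo_depth=3 redo_depth=0
After op 4 (type): buf='upabc' undo_depth=4 redo_depth=0
After op 5 (undo): buf='up' undo_depth=3 redo_depth=1
After op 6 (redo): buf='upabc' undo_depth=4 redo_depth=0
After op 7 (undo): buf='up' undo_depth=3 redo_depth=1
After op 8 (delete): buf='(empty)' undo_depth=4 redo_depth=0
After op 9 (undo): buf='up' undo_depth=3 redo_depth=1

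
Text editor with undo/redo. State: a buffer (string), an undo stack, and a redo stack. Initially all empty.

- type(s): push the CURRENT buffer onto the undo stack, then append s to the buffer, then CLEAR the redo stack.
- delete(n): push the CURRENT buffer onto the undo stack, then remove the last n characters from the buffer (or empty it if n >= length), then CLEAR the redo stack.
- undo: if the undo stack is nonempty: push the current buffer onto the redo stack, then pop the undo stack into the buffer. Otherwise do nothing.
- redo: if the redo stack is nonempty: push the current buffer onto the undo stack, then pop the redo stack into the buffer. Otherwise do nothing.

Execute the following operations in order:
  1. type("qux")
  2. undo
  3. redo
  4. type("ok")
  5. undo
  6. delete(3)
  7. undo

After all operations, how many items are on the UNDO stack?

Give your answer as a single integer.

Answer: 1

Derivation:
After op 1 (type): buf='qux' undo_depth=1 redo_depth=0
After op 2 (undo): buf='(empty)' undo_depth=0 redo_depth=1
After op 3 (redo): buf='qux' undo_depth=1 redo_depth=0
After op 4 (type): buf='quxok' undo_depth=2 redo_depth=0
After op 5 (undo): buf='qux' undo_depth=1 redo_depth=1
After op 6 (delete): buf='(empty)' undo_depth=2 redo_depth=0
After op 7 (undo): buf='qux' undo_depth=1 redo_depth=1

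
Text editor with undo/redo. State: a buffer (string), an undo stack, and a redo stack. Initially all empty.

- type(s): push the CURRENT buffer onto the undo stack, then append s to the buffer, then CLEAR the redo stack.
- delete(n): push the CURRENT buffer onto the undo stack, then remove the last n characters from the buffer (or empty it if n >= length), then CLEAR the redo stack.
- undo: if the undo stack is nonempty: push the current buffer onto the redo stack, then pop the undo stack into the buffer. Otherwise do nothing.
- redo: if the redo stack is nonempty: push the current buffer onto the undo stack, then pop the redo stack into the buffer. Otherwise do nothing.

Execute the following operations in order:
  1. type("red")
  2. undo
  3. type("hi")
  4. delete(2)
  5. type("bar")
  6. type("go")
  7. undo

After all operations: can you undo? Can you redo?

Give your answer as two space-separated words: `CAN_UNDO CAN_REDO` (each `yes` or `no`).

After op 1 (type): buf='red' undo_depth=1 redo_depth=0
After op 2 (undo): buf='(empty)' undo_depth=0 redo_depth=1
After op 3 (type): buf='hi' undo_depth=1 redo_depth=0
After op 4 (delete): buf='(empty)' undo_depth=2 redo_depth=0
After op 5 (type): buf='bar' undo_depth=3 redo_depth=0
After op 6 (type): buf='bargo' undo_depth=4 redo_depth=0
After op 7 (undo): buf='bar' undo_depth=3 redo_depth=1

Answer: yes yes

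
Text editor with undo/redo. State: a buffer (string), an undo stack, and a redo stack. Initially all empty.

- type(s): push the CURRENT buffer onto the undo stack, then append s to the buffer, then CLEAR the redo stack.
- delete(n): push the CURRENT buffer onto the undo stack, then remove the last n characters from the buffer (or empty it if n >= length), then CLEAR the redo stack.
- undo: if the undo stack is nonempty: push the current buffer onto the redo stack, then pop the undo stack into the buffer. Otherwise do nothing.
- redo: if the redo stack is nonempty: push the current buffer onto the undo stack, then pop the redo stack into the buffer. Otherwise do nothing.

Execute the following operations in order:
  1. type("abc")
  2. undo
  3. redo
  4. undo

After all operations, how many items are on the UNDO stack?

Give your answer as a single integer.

Answer: 0

Derivation:
After op 1 (type): buf='abc' undo_depth=1 redo_depth=0
After op 2 (undo): buf='(empty)' undo_depth=0 redo_depth=1
After op 3 (redo): buf='abc' undo_depth=1 redo_depth=0
After op 4 (undo): buf='(empty)' undo_depth=0 redo_depth=1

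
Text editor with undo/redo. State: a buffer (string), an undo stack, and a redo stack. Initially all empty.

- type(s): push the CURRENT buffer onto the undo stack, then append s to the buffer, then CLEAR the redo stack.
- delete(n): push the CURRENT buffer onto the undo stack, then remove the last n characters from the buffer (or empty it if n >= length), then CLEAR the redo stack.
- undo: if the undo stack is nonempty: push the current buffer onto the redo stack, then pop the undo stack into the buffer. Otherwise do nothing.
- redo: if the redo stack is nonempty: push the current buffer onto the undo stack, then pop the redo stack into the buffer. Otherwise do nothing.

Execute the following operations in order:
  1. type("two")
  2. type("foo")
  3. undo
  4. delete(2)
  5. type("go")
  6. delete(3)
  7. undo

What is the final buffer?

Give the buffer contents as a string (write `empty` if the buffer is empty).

Answer: tgo

Derivation:
After op 1 (type): buf='two' undo_depth=1 redo_depth=0
After op 2 (type): buf='twofoo' undo_depth=2 redo_depth=0
After op 3 (undo): buf='two' undo_depth=1 redo_depth=1
After op 4 (delete): buf='t' undo_depth=2 redo_depth=0
After op 5 (type): buf='tgo' undo_depth=3 redo_depth=0
After op 6 (delete): buf='(empty)' undo_depth=4 redo_depth=0
After op 7 (undo): buf='tgo' undo_depth=3 redo_depth=1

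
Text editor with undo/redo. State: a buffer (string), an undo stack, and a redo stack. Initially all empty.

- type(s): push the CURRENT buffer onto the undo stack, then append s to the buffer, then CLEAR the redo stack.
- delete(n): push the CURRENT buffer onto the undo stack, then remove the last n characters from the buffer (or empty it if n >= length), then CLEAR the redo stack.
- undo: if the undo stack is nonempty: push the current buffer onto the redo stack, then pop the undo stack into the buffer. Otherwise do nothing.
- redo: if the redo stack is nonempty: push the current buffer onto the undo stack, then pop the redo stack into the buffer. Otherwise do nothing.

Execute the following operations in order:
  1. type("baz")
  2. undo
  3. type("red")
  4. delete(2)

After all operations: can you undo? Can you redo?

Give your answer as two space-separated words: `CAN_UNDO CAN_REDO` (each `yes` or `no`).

Answer: yes no

Derivation:
After op 1 (type): buf='baz' undo_depth=1 redo_depth=0
After op 2 (undo): buf='(empty)' undo_depth=0 redo_depth=1
After op 3 (type): buf='red' undo_depth=1 redo_depth=0
After op 4 (delete): buf='r' undo_depth=2 redo_depth=0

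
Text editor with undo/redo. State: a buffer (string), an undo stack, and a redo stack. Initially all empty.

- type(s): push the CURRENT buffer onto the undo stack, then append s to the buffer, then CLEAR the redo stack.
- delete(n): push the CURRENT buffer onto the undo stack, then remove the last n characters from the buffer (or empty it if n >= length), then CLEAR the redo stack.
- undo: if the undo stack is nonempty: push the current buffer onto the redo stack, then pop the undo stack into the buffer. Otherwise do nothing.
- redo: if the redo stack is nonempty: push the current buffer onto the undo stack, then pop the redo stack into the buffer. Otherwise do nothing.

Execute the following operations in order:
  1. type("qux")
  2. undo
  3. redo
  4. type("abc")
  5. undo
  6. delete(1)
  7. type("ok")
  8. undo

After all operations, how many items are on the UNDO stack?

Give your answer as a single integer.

After op 1 (type): buf='qux' undo_depth=1 redo_depth=0
After op 2 (undo): buf='(empty)' undo_depth=0 redo_depth=1
After op 3 (redo): buf='qux' undo_depth=1 redo_depth=0
After op 4 (type): buf='quxabc' undo_depth=2 redo_depth=0
After op 5 (undo): buf='qux' undo_depth=1 redo_depth=1
After op 6 (delete): buf='qu' undo_depth=2 redo_depth=0
After op 7 (type): buf='quok' undo_depth=3 redo_depth=0
After op 8 (undo): buf='qu' undo_depth=2 redo_depth=1

Answer: 2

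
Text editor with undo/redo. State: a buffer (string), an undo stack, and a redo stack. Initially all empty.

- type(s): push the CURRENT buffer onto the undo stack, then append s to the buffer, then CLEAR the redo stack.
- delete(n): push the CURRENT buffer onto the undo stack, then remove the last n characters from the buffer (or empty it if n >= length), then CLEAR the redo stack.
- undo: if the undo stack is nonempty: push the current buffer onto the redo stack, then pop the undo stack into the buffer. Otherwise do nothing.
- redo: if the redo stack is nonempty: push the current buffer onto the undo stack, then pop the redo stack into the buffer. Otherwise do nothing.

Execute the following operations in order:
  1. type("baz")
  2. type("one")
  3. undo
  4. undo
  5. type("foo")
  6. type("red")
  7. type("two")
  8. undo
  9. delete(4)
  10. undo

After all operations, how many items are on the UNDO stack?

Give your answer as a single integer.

After op 1 (type): buf='baz' undo_depth=1 redo_depth=0
After op 2 (type): buf='bazone' undo_depth=2 redo_depth=0
After op 3 (undo): buf='baz' undo_depth=1 redo_depth=1
After op 4 (undo): buf='(empty)' undo_depth=0 redo_depth=2
After op 5 (type): buf='foo' undo_depth=1 redo_depth=0
After op 6 (type): buf='foored' undo_depth=2 redo_depth=0
After op 7 (type): buf='fooredtwo' undo_depth=3 redo_depth=0
After op 8 (undo): buf='foored' undo_depth=2 redo_depth=1
After op 9 (delete): buf='fo' undo_depth=3 redo_depth=0
After op 10 (undo): buf='foored' undo_depth=2 redo_depth=1

Answer: 2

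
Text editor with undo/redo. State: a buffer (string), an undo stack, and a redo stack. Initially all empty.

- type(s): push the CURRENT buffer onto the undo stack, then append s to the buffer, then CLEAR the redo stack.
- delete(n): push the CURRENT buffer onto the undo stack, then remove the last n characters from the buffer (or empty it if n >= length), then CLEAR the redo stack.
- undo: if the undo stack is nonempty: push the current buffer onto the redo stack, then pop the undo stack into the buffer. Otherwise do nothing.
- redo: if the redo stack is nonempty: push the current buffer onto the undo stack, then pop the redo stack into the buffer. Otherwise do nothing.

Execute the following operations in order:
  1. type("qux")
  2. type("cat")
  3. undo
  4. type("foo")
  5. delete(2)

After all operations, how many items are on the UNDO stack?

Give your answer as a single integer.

After op 1 (type): buf='qux' undo_depth=1 redo_depth=0
After op 2 (type): buf='quxcat' undo_depth=2 redo_depth=0
After op 3 (undo): buf='qux' undo_depth=1 redo_depth=1
After op 4 (type): buf='quxfoo' undo_depth=2 redo_depth=0
After op 5 (delete): buf='quxf' undo_depth=3 redo_depth=0

Answer: 3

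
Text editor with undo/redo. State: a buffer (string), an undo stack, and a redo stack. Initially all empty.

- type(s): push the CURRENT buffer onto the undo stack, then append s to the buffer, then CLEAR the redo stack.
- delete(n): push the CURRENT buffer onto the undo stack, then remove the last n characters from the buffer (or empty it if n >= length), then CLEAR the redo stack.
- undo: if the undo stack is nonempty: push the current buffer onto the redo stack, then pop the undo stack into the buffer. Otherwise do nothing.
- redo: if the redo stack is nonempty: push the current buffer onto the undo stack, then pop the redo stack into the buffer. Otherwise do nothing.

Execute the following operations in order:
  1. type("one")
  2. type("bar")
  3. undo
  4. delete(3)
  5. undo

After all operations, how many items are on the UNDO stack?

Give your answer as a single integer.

Answer: 1

Derivation:
After op 1 (type): buf='one' undo_depth=1 redo_depth=0
After op 2 (type): buf='onebar' undo_depth=2 redo_depth=0
After op 3 (undo): buf='one' undo_depth=1 redo_depth=1
After op 4 (delete): buf='(empty)' undo_depth=2 redo_depth=0
After op 5 (undo): buf='one' undo_depth=1 redo_depth=1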